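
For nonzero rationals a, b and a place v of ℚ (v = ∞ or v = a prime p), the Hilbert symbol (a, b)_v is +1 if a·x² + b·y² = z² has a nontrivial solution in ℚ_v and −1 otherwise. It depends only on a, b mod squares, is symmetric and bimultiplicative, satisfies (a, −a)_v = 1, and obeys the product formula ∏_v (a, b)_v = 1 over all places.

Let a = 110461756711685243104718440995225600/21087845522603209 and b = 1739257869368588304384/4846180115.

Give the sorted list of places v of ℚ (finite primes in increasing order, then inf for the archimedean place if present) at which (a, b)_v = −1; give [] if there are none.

Mod squares: a ≡ 14674, b ≡ 2415. Check v ∈ {∞, 2, 3, 5, 7, 11, 23, 29, 41, 43}.
v=2: v_2(a)=25, v_2(b)=16; units ≡ 1, 7 (mod 8); ε·ε+αω+βω = 0·1+25·0+16·0 ≡ 0  ⇒  (a,b)_2 = +1.
v=7: a=7^-4·(≡1), b=7^-3·(≡1) mod 7; (1|7)=+1, (1|7)=+1; (−1)^{-4·-3·3}·(+1)^-3·(+1)^-4 = +1.
v=43: a=43^-2·(≡4), b=43^0·(≡7) mod 43; (4|43)=+1, (7|43)=-1; (−1)^{-2·0·21}·(+1)^0·(-1)^-2 = +1.
v=∞: 14674 > 0 and 2415 > 0  ⇒  (a,b)_∞ = +1.
v=11: a=11^7·(≡9), b=11^4·(≡2) mod 11; (9|11)=+1, (2|11)=-1; (−1)^{7·4·5}·(+1)^4·(-1)^7 = -1.
v=23: a=23^5·(≡10), b=23^3·(≡12) mod 23; (10|23)=-1, (12|23)=+1; (−1)^{5·3·11}·(-1)^3·(+1)^5 = +1.
v=29: a=29^3·(≡1), b=29^2·(≡3) mod 29; (1|29)=+1, (3|29)=-1; (−1)^{3·2·14}·(+1)^2·(-1)^3 = -1.
v=5: a=5^2·(≡1), b=5^-1·(≡3) mod 5; (1|5)=+1, (3|5)=-1; (−1)^{2·-1·2}·(+1)^-1·(-1)^2 = +1.
v=41: a=41^-6·(≡31), b=41^-4·(≡18) mod 41; (31|41)=+1, (18|41)=+1; (−1)^{-6·-4·20}·(+1)^-4·(+1)^-6 = +1.
v=3: a=3^16·(≡1), b=3^11·(≡1) mod 3; (1|3)=+1, (1|3)=+1; (−1)^{16·11·1}·(+1)^11·(+1)^16 = +1.
|Ram(14674, 2415)| = 2, even; anisotropic at {11, 29}.

[11, 29]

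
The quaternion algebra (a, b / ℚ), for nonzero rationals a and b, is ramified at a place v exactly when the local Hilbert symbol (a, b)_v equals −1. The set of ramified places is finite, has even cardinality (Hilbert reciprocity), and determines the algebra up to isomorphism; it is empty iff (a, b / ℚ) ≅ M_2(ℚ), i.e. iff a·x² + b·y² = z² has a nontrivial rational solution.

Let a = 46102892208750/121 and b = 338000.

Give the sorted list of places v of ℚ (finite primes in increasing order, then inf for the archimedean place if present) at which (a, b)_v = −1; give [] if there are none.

(a, b) ≡ (66526, 5) mod (ℚ^×)²; places V = {2, 3, 5, 11, 13, 29, 31, 37, ∞}.
(a,b)_∞: sgn(66526)=+, sgn(5)=+, so +1.
(a,b)_2: α=1, β=4; u≡7, v≡5 (mod 8); ε(u)ε(v)=1·0, αω(v)=1·1, βω(u)=4·0; sum ≡ 1  ⇒  -1.
(a,b)_3: α=8, u≡1; β=0, v≡2 (mod 3); (1|3)=+1, (2|3)=-1; sign (−1)^0·+1^0·-1^8 = +1.
(a,b)_31: α=1, u≡9; β=0, v≡7 (mod 31); (9|31)=+1, (7|31)=+1; sign (−1)^0·+1^0·+1^1 = +1.
(a,b)_29: α=1, u≡12; β=0, v≡5 (mod 29); (12|29)=-1, (5|29)=+1; sign (−1)^0·-1^0·+1^1 = +1.
(a,b)_37: α=1, u≡32; β=0, v≡5 (mod 37); (32|37)=-1, (5|37)=-1; sign (−1)^0·-1^0·-1^1 = -1.
(a,b)_11: α=-2, u≡3; β=0, v≡3 (mod 11); (3|11)=+1, (3|11)=+1; sign (−1)^0·+1^0·+1^-2 = +1.
(a,b)_5: α=4, u≡4; β=3, v≡4 (mod 5); (4|5)=+1, (4|5)=+1; sign (−1)^0·+1^3·+1^4 = +1.
(a,b)_13: α=2, u≡8; β=2, v≡11 (mod 13); (8|13)=-1, (11|13)=-1; sign (−1)^0·-1^2·-1^2 = +1.
Ram(66526, 5) = {2, 37}; no ℚ_2-point on the conic.

[2, 37]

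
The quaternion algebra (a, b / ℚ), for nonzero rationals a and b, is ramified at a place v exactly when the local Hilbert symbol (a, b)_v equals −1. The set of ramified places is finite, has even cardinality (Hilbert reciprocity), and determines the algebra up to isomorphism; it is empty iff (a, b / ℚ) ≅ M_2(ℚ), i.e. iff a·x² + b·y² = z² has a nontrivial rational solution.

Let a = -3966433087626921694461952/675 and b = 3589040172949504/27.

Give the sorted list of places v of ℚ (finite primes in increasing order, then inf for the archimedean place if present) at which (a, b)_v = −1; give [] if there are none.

[29, 37]

(a, b) ≡ (-29836911, 66378) mod (ℚ^×)²; places V = {2, 3, 5, 7, 13, 23, 29, 31, 37, ∞}.
(a,b)_5: α=-2, u≡4; β=0, v≡2 (mod 5); (4|5)=+1, (2|5)=-1; sign (−1)^0·+1^0·-1^-2 = +1.
(a,b)_3: α=-3, u≡2; β=-3, v≡1 (mod 3); (2|3)=-1, (1|3)=+1; sign (−1)^1·-1^-3·+1^-3 = +1.
(a,b)_7: α=6, u≡2; β=2, v≡2 (mod 7); (2|7)=+1, (2|7)=+1; sign (−1)^0·+1^2·+1^6 = +1.
(a,b)_13: α=1, u≡1; β=1, v≡12 (mod 13); (1|13)=+1, (12|13)=+1; sign (−1)^0·+1^1·+1^1 = +1.
(a,b)_29: α=3, u≡19; β=2, v≡19 (mod 29); (19|29)=-1, (19|29)=-1; sign (−1)^0·-1^2·-1^3 = -1.
(a,b)_∞: sgn(-29836911)=−, sgn(66378)=+, so +1.
(a,b)_31: α=3, u≡20; β=2, v≡18 (mod 31); (20|31)=+1, (18|31)=+1; sign (−1)^0·+1^2·+1^3 = +1.
(a,b)_37: α=1, u≡34; β=1, v≡15 (mod 37); (34|37)=+1, (15|37)=-1; sign (−1)^0·+1^1·-1^1 = -1.
(a,b)_23: α=1, u≡8; β=1, v≡22 (mod 23); (8|23)=+1, (22|23)=-1; sign (−1)^1·+1^1·-1^1 = +1.
(a,b)_2: α=22, β=13; u≡1, v≡5 (mod 8); ε(u)ε(v)=0·0, αω(v)=22·1, βω(u)=13·0; sum ≡ 0  ⇒  +1.
|Ram(-29836911, 66378)| = 2, even; anisotropic at {29, 37}.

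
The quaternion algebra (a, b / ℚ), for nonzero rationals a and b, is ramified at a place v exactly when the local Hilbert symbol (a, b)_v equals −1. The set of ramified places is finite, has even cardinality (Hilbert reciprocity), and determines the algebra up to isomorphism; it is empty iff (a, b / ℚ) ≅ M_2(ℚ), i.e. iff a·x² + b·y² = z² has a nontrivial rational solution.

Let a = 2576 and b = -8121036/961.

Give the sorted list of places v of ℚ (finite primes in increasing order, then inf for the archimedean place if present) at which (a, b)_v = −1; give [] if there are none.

Mod squares: a ≡ 161, b ≡ -16779. Check v ∈ {∞, 2, 3, 7, 11, 17, 23, 31, 47}.
v=23: a=23^1·(≡20), b=23^0·(≡7) mod 23; (20|23)=-1, (7|23)=-1; (−1)^{1·0·11}·(-1)^0·(-1)^1 = -1.
v=31: a=31^0·(≡3), b=31^-2·(≡3) mod 31; (3|31)=-1, (3|31)=-1; (−1)^{0·-2·15}·(-1)^-2·(-1)^0 = +1.
v=3: a=3^0·(≡2), b=3^1·(≡2) mod 3; (2|3)=-1, (2|3)=-1; (−1)^{0·1·1}·(-1)^1·(-1)^0 = -1.
v=2: v_2(a)=4, v_2(b)=2; units ≡ 1, 5 (mod 8); ε·ε+αω+βω = 0·0+4·1+2·0 ≡ 0  ⇒  (a,b)_2 = +1.
v=7: a=7^1·(≡4), b=7^1·(≡2) mod 7; (4|7)=+1, (2|7)=+1; (−1)^{1·1·3}·(+1)^1·(+1)^1 = -1.
v=∞: 161 > 0 and -16779 < 0  ⇒  (a,b)_∞ = +1.
v=17: a=17^0·(≡9), b=17^1·(≡1) mod 17; (9|17)=+1, (1|17)=+1; (−1)^{0·1·8}·(+1)^1·(+1)^0 = +1.
v=11: a=11^0·(≡2), b=11^2·(≡7) mod 11; (2|11)=-1, (7|11)=-1; (−1)^{0·2·5}·(-1)^2·(-1)^0 = +1.
v=47: a=47^0·(≡38), b=47^1·(≡44) mod 47; (38|47)=-1, (44|47)=-1; (−1)^{0·1·23}·(-1)^1·(-1)^0 = -1.
(161, -16779 / ℚ) ramifies at {3, 7, 23, 47}: a division algebra.

[3, 7, 23, 47]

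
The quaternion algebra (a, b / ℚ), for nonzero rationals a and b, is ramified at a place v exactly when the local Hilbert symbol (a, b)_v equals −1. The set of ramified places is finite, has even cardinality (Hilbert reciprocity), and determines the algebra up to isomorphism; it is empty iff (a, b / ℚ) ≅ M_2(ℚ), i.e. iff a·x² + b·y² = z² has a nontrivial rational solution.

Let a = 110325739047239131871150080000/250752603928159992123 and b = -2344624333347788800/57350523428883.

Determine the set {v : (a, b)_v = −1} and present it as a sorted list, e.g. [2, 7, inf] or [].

(a, b) ≡ (21, -66) mod (ℚ^×)²; places V = {2, 3, 5, 7, 11, 17, 19, 23, 29, 41, ∞}.
(a,b)_23: α=6, u≡17; β=4, v≡13 (mod 23); (17|23)=-1, (13|23)=+1; sign (−1)^0·-1^4·+1^6 = +1.
(a,b)_17: α=-6, u≡9; β=-4, v≡8 (mod 17); (9|17)=+1, (8|17)=+1; sign (−1)^0·+1^-4·+1^-6 = +1.
(a,b)_3: α=-7, u≡1; β=-5, v≡2 (mod 3); (1|3)=+1, (2|3)=-1; sign (−1)^1·+1^-5·-1^-7 = +1.
(a,b)_5: α=4, u≡1; β=2, v≡1 (mod 5); (1|5)=+1, (1|5)=+1; sign (−1)^0·+1^2·+1^4 = +1.
(a,b)_∞: sgn(21)=+, sgn(-66)=−, so +1.
(a,b)_11: α=2, u≡8; β=1, v≡1 (mod 11); (8|11)=-1, (1|11)=+1; sign (−1)^0·-1^1·+1^2 = -1.
(a,b)_2: α=18, β=11; u≡5, v≡7 (mod 8); ε(u)ε(v)=0·1, αω(v)=18·0, βω(u)=11·1; sum ≡ 1  ⇒  -1.
(a,b)_19: α=4, u≡3; β=2, v≡12 (mod 19); (3|19)=-1, (12|19)=-1; sign (−1)^0·-1^2·-1^4 = +1.
(a,b)_29: α=2, u≡3; β=2, v≡10 (mod 29); (3|29)=-1, (10|29)=-1; sign (−1)^0·-1^2·-1^2 = +1.
(a,b)_7: α=3, u≡5; β=2, v≡1 (mod 7); (5|7)=-1, (1|7)=+1; sign (−1)^0·-1^2·+1^3 = +1.
(a,b)_41: α=-6, u≡36; β=-4, v≡1 (mod 41); (36|41)=+1, (1|41)=+1; sign (−1)^0·+1^-4·+1^-6 = +1.
(21, -66 / ℚ) ramifies at {2, 11}: a division algebra.

[2, 11]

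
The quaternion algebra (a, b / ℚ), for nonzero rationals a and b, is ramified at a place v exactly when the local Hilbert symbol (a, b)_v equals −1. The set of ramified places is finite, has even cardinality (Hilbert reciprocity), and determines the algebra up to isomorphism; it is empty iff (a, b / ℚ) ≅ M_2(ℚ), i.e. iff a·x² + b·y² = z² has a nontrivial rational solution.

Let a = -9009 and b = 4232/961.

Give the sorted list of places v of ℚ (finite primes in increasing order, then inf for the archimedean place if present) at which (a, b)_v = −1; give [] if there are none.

Mod squares: a ≡ -1001, b ≡ 2. Check v ∈ {∞, 2, 3, 7, 11, 13, 23, 31}.
v=∞: -1001 < 0 and 2 > 0  ⇒  (a,b)_∞ = +1.
v=13: a=13^1·(≡9), b=13^0·(≡6) mod 13; (9|13)=+1, (6|13)=-1; (−1)^{1·0·6}·(+1)^0·(-1)^1 = -1.
v=31: a=31^0·(≡12), b=31^-2·(≡16) mod 31; (12|31)=-1, (16|31)=+1; (−1)^{0·-2·15}·(-1)^-2·(+1)^0 = +1.
v=7: a=7^1·(≡1), b=7^0·(≡2) mod 7; (1|7)=+1, (2|7)=+1; (−1)^{1·0·3}·(+1)^0·(+1)^1 = +1.
v=3: a=3^2·(≡1), b=3^0·(≡2) mod 3; (1|3)=+1, (2|3)=-1; (−1)^{2·0·1}·(+1)^0·(-1)^2 = +1.
v=23: a=23^0·(≡7), b=23^2·(≡3) mod 23; (7|23)=-1, (3|23)=+1; (−1)^{0·2·11}·(-1)^2·(+1)^0 = +1.
v=2: v_2(a)=0, v_2(b)=3; units ≡ 7, 1 (mod 8); ε·ε+αω+βω = 1·0+0·0+3·0 ≡ 0  ⇒  (a,b)_2 = +1.
v=11: a=11^1·(≡6), b=11^0·(≡2) mod 11; (6|11)=-1, (2|11)=-1; (−1)^{1·0·5}·(-1)^0·(-1)^1 = -1.
(-1001, 2 / ℚ) ramifies at {11, 13}: a division algebra.

[11, 13]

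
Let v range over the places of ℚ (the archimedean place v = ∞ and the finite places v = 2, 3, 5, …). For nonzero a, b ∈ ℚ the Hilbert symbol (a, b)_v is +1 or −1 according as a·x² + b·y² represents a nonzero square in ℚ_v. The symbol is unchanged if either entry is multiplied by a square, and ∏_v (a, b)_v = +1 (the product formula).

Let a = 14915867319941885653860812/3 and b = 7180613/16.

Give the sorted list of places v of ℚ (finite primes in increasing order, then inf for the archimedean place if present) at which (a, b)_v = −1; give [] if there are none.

(a, b) ≡ (42441, 7180613) mod (ℚ^×)²; places V = {2, 3, 7, 11, 17, 19, 43, 47, ∞}.
(a,b)_47: α=3, u≡45; β=1, v≡40 (mod 47); (45|47)=-1, (40|47)=-1; sign (−1)^1·-1^1·-1^3 = -1.
(a,b)_17: α=4, u≡13; β=1, v≡10 (mod 17); (13|17)=+1, (10|17)=-1; sign (−1)^0·+1^1·-1^4 = +1.
(a,b)_19: α=4, u≡10; β=1, v≡7 (mod 19); (10|19)=-1, (7|19)=+1; sign (−1)^0·-1^1·+1^4 = -1.
(a,b)_11: α=2, u≡4; β=1, v≡2 (mod 11); (4|11)=+1, (2|11)=-1; sign (−1)^0·+1^1·-1^2 = +1.
(a,b)_∞: sgn(42441)=+, sgn(7180613)=+, so +1.
(a,b)_7: α=3, u≡2; β=0, v≡3 (mod 7); (2|7)=+1, (3|7)=-1; sign (−1)^0·+1^0·-1^3 = -1.
(a,b)_2: α=2, β=-4; u≡1, v≡5 (mod 8); ε(u)ε(v)=0·0, αω(v)=2·1, βω(u)=-4·0; sum ≡ 0  ⇒  +1.
(a,b)_43: α=3, u≡14; β=1, v≡39 (mod 43); (14|43)=+1, (39|43)=-1; sign (−1)^1·+1^1·-1^3 = +1.
(a,b)_3: α=-1, u≡2; β=0, v≡2 (mod 3); (2|3)=-1, (2|3)=-1; sign (−1)^0·-1^0·-1^-1 = -1.
Ram(42441, 7180613) = {3, 7, 19, 47}; no ℚ_3-point on the conic.

[3, 7, 19, 47]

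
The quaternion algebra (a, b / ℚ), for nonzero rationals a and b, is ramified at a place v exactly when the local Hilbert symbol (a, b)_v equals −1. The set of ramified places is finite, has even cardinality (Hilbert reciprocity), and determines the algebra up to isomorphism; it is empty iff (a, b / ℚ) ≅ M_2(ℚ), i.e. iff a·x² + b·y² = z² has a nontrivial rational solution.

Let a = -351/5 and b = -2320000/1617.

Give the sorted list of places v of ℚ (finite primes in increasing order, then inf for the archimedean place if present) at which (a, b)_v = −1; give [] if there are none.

Mod squares: a ≡ -195, b ≡ -1914. Check v ∈ {∞, 2, 3, 5, 7, 11, 13, 29}.
v=5: a=5^-1·(≡4), b=5^4·(≡4) mod 5; (4|5)=+1, (4|5)=+1; (−1)^{-1·4·2}·(+1)^4·(+1)^-1 = +1.
v=11: a=11^0·(≡9), b=11^-1·(≡8) mod 11; (9|11)=+1, (8|11)=-1; (−1)^{0·-1·5}·(+1)^-1·(-1)^0 = +1.
v=13: a=13^1·(≡5), b=13^0·(≡9) mod 13; (5|13)=-1, (9|13)=+1; (−1)^{1·0·6}·(-1)^0·(+1)^1 = +1.
v=2: v_2(a)=0, v_2(b)=7; units ≡ 5, 3 (mod 8); ε·ε+αω+βω = 0·1+0·1+7·1 ≡ 1  ⇒  (a,b)_2 = -1.
v=3: a=3^3·(≡1), b=3^-1·(≡1) mod 3; (1|3)=+1, (1|3)=+1; (−1)^{3·-1·1}·(+1)^-1·(+1)^3 = -1.
v=7: a=7^0·(≡4), b=7^-2·(≡2) mod 7; (4|7)=+1, (2|7)=+1; (−1)^{0·-2·3}·(+1)^-2·(+1)^0 = +1.
v=29: a=29^0·(≡11), b=29^1·(≡15) mod 29; (11|29)=-1, (15|29)=-1; (−1)^{0·1·14}·(-1)^1·(-1)^0 = -1.
v=∞: -195 < 0 and -1914 < 0  ⇒  (a,b)_∞ = -1.
Ram(-195, -1914) = {2, 3, 29, ∞}; no ℚ_2-point on the conic.

[2, 3, 29, inf]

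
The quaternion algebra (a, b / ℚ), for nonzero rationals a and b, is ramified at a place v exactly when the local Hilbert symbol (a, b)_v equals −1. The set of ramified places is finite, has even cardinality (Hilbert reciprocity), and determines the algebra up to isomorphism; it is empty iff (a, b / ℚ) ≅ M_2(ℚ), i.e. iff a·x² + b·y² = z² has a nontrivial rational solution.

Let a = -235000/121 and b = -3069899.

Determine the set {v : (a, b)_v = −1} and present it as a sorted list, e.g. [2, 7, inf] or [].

[2, 31, 47, inf]

(a, b) ≡ (-94, -62651) mod (ℚ^×)²; places V = {2, 5, 7, 11, 31, 43, 47, ∞}.
(a,b)_5: α=4, u≡4; β=0, v≡1 (mod 5); (4|5)=+1, (1|5)=+1; sign (−1)^0·+1^0·+1^4 = +1.
(a,b)_∞: sgn(-94)=−, sgn(-62651)=−, so -1.
(a,b)_47: α=1, u≡15; β=1, v≡13 (mod 47); (15|47)=-1, (13|47)=-1; sign (−1)^1·-1^1·-1^1 = -1.
(a,b)_2: α=3, β=0; u≡1, v≡5 (mod 8); ε(u)ε(v)=0·0, αω(v)=3·1, βω(u)=0·0; sum ≡ 1  ⇒  -1.
(a,b)_31: α=0, u≡17; β=1, v≡16 (mod 31); (17|31)=-1, (16|31)=+1; sign (−1)^0·-1^1·+1^0 = -1.
(a,b)_43: α=0, u≡6; β=1, v≡30 (mod 43); (6|43)=+1, (30|43)=-1; sign (−1)^0·+1^1·-1^0 = +1.
(a,b)_7: α=0, u≡2; β=2, v≡6 (mod 7); (2|7)=+1, (6|7)=-1; sign (−1)^0·+1^2·-1^0 = +1.
(a,b)_11: α=-2, u≡4; β=0, v≡3 (mod 11); (4|11)=+1, (3|11)=+1; sign (−1)^0·+1^0·+1^-2 = +1.
|Ram(-94, -62651)| = 4, even; anisotropic at {2, 31, 47, ∞}.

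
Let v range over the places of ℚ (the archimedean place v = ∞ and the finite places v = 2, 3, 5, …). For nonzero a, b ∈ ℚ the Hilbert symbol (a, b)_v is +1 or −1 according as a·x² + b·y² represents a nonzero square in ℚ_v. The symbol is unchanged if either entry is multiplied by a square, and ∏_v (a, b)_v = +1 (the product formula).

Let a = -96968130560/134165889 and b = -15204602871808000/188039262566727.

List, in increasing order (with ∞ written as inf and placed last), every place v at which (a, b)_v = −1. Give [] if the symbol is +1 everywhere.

(a, b) ≡ (-2465, -704990) mod (ℚ^×)²; places V = {2, 3, 5, 7, 11, 13, 17, 29, ∞}.
(a,b)_17: α=1, u≡4; β=1, v≡3 (mod 17); (4|17)=+1, (3|17)=-1; sign (−1)^0·+1^1·-1^1 = -1.
(a,b)_7: α=4, u≡6; β=6, v≡2 (mod 7); (6|7)=-1, (2|7)=+1; sign (−1)^0·-1^6·+1^4 = +1.
(a,b)_11: α=-2, u≡2; β=-5, v≡7 (mod 11); (2|11)=-1, (7|11)=-1; sign (−1)^0·-1^-5·-1^-2 = -1.
(a,b)_3: α=-8, u≡1; β=-12, v≡1 (mod 3); (1|3)=+1, (1|3)=+1; sign (−1)^0·+1^-12·+1^-8 = +1.
(a,b)_13: α=-2, u≡5; β=-3, v≡11 (mod 13); (5|13)=-1, (11|13)=-1; sign (−1)^0·-1^-3·-1^-2 = -1.
(a,b)_5: α=1, u≡2; β=3, v≡3 (mod 5); (2|5)=-1, (3|5)=-1; sign (−1)^0·-1^3·-1^1 = +1.
(a,b)_∞: sgn(-2465)=−, sgn(-704990)=−, so -1.
(a,b)_2: α=14, β=21; u≡7, v≡1 (mod 8); ε(u)ε(v)=1·0, αω(v)=14·0, βω(u)=21·0; sum ≡ 0  ⇒  +1.
(a,b)_29: α=1, u≡17; β=1, v≡18 (mod 29); (17|29)=-1, (18|29)=-1; sign (−1)^0·-1^1·-1^1 = +1.
Ram(-2465, -704990) = {11, 13, 17, ∞}; no ℚ_11-point on the conic.

[11, 13, 17, inf]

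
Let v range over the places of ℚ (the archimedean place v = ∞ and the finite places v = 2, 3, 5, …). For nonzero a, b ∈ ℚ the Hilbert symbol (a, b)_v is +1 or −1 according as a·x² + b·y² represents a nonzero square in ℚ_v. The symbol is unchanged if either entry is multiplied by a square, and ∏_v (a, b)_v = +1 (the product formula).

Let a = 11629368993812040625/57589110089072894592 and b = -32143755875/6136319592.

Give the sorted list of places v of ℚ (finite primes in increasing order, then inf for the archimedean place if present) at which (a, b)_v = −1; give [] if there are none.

(a, b) ≡ (170170, -15470) mod (ℚ^×)²; places V = {2, 3, 5, 7, 11, 13, 17, 19, 23, 29, 31, 37, ∞}.
(a,b)_11: α=3, u≡9; β=2, v≡7 (mod 11); (9|11)=+1, (7|11)=-1; sign (−1)^0·+1^2·-1^3 = -1.
(a,b)_7: α=1, u≡5; β=1, v≡2 (mod 7); (5|7)=-1, (2|7)=+1; sign (−1)^1·-1^1·+1^1 = +1.
(a,b)_5: α=5, u≡4; β=3, v≡4 (mod 5); (4|5)=+1, (4|5)=+1; sign (−1)^0·+1^3·+1^5 = +1.
(a,b)_17: α=-1, u≡14; β=-1, v≡9 (mod 17); (14|17)=-1, (9|17)=+1; sign (−1)^0·-1^-1·+1^-1 = -1.
(a,b)_3: α=-16, u≡1; β=-8, v≡1 (mod 3); (1|3)=+1, (1|3)=+1; sign (−1)^0·+1^-8·+1^-16 = +1.
(a,b)_2: α=-7, β=-3; u≡5, v≡1 (mod 8); ε(u)ε(v)=0·0, αω(v)=-7·0, βω(u)=-3·1; sum ≡ 1  ⇒  -1.
(a,b)_19: α=2, u≡17; β=2, v≡3 (mod 19); (17|19)=+1, (3|19)=-1; sign (−1)^0·+1^2·-1^2 = +1.
(a,b)_13: α=-3, u≡4; β=-1, v≡11 (mod 13); (4|13)=+1, (11|13)=-1; sign (−1)^0·+1^-1·-1^-3 = -1.
(a,b)_∞: sgn(170170)=+, sgn(-15470)=−, so +1.
(a,b)_31: α=2, u≡3; β=0, v≡11 (mod 31); (3|31)=-1, (11|31)=-1; sign (−1)^0·-1^0·-1^2 = +1.
(a,b)_29: α=2, u≡19; β=2, v≡9 (mod 29); (19|29)=-1, (9|29)=+1; sign (−1)^0·-1^2·+1^2 = +1.
(a,b)_37: α=2, u≡10; β=0, v≡7 (mod 37); (10|37)=+1, (7|37)=+1; sign (−1)^0·+1^0·+1^2 = +1.
(a,b)_23: α=-4, u≡8; β=-2, v≡8 (mod 23); (8|23)=+1, (8|23)=+1; sign (−1)^0·+1^-2·+1^-4 = +1.
Ram(170170, -15470) = {2, 11, 13, 17}; no ℚ_2-point on the conic.

[2, 11, 13, 17]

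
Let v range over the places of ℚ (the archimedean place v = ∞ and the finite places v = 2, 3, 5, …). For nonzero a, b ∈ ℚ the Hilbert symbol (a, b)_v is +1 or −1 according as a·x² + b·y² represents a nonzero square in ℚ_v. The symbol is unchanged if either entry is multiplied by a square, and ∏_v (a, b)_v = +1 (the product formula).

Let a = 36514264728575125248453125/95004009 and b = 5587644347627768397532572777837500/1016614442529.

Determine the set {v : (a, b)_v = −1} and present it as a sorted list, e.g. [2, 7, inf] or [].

(a, b) ≡ (221, 251328935) mod (ℚ^×)²; places V = {2, 3, 5, 7, 11, 13, 17, 19, 23, 29, 31, ∞}.
(a,b)_2: α=0, β=2; u≡5, v≡7 (mod 8); ε(u)ε(v)=0·1, αω(v)=0·0, βω(u)=2·1; sum ≡ 0  ⇒  +1.
(a,b)_11: α=2, u≡9; β=3, v≡6 (mod 11); (9|11)=+1, (6|11)=-1; sign (−1)^0·+1^3·-1^2 = +1.
(a,b)_19: α=-4, u≡12; β=-6, v≡2 (mod 19); (12|19)=-1, (2|19)=-1; sign (−1)^0·-1^-6·-1^-4 = +1.
(a,b)_5: α=6, u≡4; β=5, v≡2 (mod 5); (4|5)=+1, (2|5)=-1; sign (−1)^0·+1^5·-1^6 = +1.
(a,b)_29: α=6, u≡27; β=9, v≡10 (mod 29); (27|29)=-1, (10|29)=-1; sign (−1)^0·-1^9·-1^6 = -1.
(a,b)_13: α=1, u≡9; β=1, v≡2 (mod 13); (9|13)=+1, (2|13)=-1; sign (−1)^0·+1^1·-1^1 = -1.
(a,b)_7: α=0, u≡1; β=-4, v≡1 (mod 7); (1|7)=+1, (1|7)=+1; sign (−1)^0·+1^-4·+1^0 = +1.
(a,b)_17: α=3, u≡1; β=3, v≡14 (mod 17); (1|17)=+1, (14|17)=-1; sign (−1)^0·+1^3·-1^3 = -1.
(a,b)_∞: sgn(221)=+, sgn(251328935)=+, so +1.
(a,b)_23: α=2, u≡5; β=3, v≡11 (mod 23); (5|23)=-1, (11|23)=-1; sign (−1)^0·-1^3·-1^2 = -1.
(a,b)_31: α=2, u≡10; β=3, v≡27 (mod 31); (10|31)=+1, (27|31)=-1; sign (−1)^0·+1^3·-1^2 = +1.
(a,b)_3: α=-6, u≡2; β=-2, v≡2 (mod 3); (2|3)=-1, (2|3)=-1; sign (−1)^0·-1^-2·-1^-6 = +1.
Ram(221, 251328935) = {13, 17, 23, 29}; no ℚ_13-point on the conic.

[13, 17, 23, 29]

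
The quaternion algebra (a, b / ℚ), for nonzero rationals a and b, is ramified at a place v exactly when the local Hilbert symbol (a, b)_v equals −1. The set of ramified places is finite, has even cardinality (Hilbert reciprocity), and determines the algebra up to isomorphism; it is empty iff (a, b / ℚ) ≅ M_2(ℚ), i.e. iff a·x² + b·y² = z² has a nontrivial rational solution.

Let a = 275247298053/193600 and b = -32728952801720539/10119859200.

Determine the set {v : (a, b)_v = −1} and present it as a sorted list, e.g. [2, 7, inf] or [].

[7, 13]

(a, b) ≡ (13, -273) mod (ℚ^×)²; places V = {2, 3, 5, 7, 11, 13, 17, 23, 41, ∞}.
(a,b)_5: α=-2, u≡2; β=-2, v≡2 (mod 5); (2|5)=-1, (2|5)=-1; sign (−1)^0·-1^-2·-1^-2 = +1.
(a,b)_11: α=-2, u≡7; β=-4, v≡8 (mod 11); (7|11)=-1, (8|11)=-1; sign (−1)^0·-1^-4·-1^-2 = +1.
(a,b)_17: α=0, u≡15; β=2, v≡4 (mod 17); (15|17)=+1, (4|17)=+1; sign (−1)^0·+1^2·+1^0 = +1.
(a,b)_23: α=0, u≡1; β=2, v≡4 (mod 23); (1|23)=+1, (4|23)=+1; sign (−1)^0·+1^2·+1^0 = +1.
(a,b)_2: α=-6, β=-10; u≡5, v≡7 (mod 8); ε(u)ε(v)=0·1, αω(v)=-6·0, βω(u)=-10·1; sum ≡ 0  ⇒  +1.
(a,b)_41: α=2, u≡26; β=2, v≡22 (mod 41); (26|41)=-1, (22|41)=-1; sign (−1)^0·-1^2·-1^2 = +1.
(a,b)_3: α=2, u≡1; β=-3, v≡2 (mod 3); (1|3)=+1, (2|3)=-1; sign (−1)^0·+1^-3·-1^2 = +1.
(a,b)_13: α=5, u≡12; β=5, v≡5 (mod 13); (12|13)=+1, (5|13)=-1; sign (−1)^0·+1^5·-1^5 = -1.
(a,b)_∞: sgn(13)=+, sgn(-273)=−, so +1.
(a,b)_7: α=2, u≡5; β=3, v≡5 (mod 7); (5|7)=-1, (5|7)=-1; sign (−1)^0·-1^3·-1^2 = -1.
(13, -273 / ℚ) ramifies at {7, 13}: a division algebra.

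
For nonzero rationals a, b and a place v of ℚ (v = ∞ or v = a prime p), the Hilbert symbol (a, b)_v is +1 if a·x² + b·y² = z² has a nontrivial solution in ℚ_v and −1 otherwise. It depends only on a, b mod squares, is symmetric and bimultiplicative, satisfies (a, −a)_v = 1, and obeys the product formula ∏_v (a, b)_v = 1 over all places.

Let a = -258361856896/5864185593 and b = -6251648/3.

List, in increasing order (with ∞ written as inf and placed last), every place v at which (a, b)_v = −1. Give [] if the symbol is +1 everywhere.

[2, 13, 19, inf]

(a, b) ≡ (-16302, -6) mod (ℚ^×)²; places V = {2, 3, 7, 11, 13, 17, 19, 23, ∞}.
(a,b)_17: α=4, u≡1; β=2, v≡3 (mod 17); (1|17)=+1, (3|17)=-1; sign (−1)^0·+1^2·-1^4 = +1.
(a,b)_∞: sgn(-16302)=−, sgn(-6)=−, so -1.
(a,b)_13: α=3, u≡7; β=2, v≡2 (mod 13); (7|13)=-1, (2|13)=-1; sign (−1)^0·-1^2·-1^3 = -1.
(a,b)_2: α=7, β=7; u≡1, v≡5 (mod 8); ε(u)ε(v)=0·0, αω(v)=7·1, βω(u)=7·0; sum ≡ 1  ⇒  -1.
(a,b)_7: α=-4, u≡2; β=0, v≡1 (mod 7); (2|7)=+1, (1|7)=+1; sign (−1)^0·+1^0·+1^-4 = +1.
(a,b)_19: α=-1, u≡9; β=0, v≡12 (mod 19); (9|19)=+1, (12|19)=-1; sign (−1)^0·+1^0·-1^-1 = -1.
(a,b)_23: α=-2, u≡14; β=0, v≡17 (mod 23); (14|23)=-1, (17|23)=-1; sign (−1)^0·-1^0·-1^-2 = +1.
(a,b)_11: α=1, u≡1; β=0, v≡5 (mod 11); (1|11)=+1, (5|11)=+1; sign (−1)^0·+1^0·+1^1 = +1.
(a,b)_3: α=-5, u≡2; β=-1, v≡1 (mod 3); (2|3)=-1, (1|3)=+1; sign (−1)^1·-1^-1·+1^-5 = +1.
|Ram(-16302, -6)| = 4, even; anisotropic at {2, 13, 19, ∞}.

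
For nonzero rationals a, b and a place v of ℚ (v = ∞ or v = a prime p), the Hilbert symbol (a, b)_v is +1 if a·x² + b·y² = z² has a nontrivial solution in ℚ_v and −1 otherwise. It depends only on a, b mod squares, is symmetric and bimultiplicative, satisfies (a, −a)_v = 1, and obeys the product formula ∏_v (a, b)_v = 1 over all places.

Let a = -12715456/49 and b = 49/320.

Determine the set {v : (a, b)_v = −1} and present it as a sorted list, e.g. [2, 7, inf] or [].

[13, 17]

Mod squares: a ≡ -198679, b ≡ 5. Check v ∈ {∞, 2, 5, 7, 13, 17, 29, 31}.
v=13: a=13^1·(≡6), b=13^0·(≡11) mod 13; (6|13)=-1, (11|13)=-1; (−1)^{1·0·6}·(-1)^0·(-1)^1 = -1.
v=17: a=17^1·(≡1), b=17^0·(≡12) mod 17; (1|17)=+1, (12|17)=-1; (−1)^{1·0·8}·(+1)^0·(-1)^1 = -1.
v=7: a=7^-2·(≡2), b=7^2·(≡3) mod 7; (2|7)=+1, (3|7)=-1; (−1)^{-2·2·3}·(+1)^2·(-1)^-2 = +1.
v=29: a=29^1·(≡24), b=29^0·(≡20) mod 29; (24|29)=+1, (20|29)=+1; (−1)^{1·0·14}·(+1)^0·(+1)^1 = +1.
v=31: a=31^1·(≡25), b=31^0·(≡8) mod 31; (25|31)=+1, (8|31)=+1; (−1)^{1·0·15}·(+1)^0·(+1)^1 = +1.
v=∞: -198679 < 0 and 5 > 0  ⇒  (a,b)_∞ = +1.
v=2: v_2(a)=6, v_2(b)=-6; units ≡ 1, 5 (mod 8); ε·ε+αω+βω = 0·0+6·1+-6·0 ≡ 0  ⇒  (a,b)_2 = +1.
v=5: a=5^0·(≡1), b=5^-1·(≡1) mod 5; (1|5)=+1, (1|5)=+1; (−1)^{0·-1·2}·(+1)^-1·(+1)^0 = +1.
|Ram(-198679, 5)| = 2, even; anisotropic at {13, 17}.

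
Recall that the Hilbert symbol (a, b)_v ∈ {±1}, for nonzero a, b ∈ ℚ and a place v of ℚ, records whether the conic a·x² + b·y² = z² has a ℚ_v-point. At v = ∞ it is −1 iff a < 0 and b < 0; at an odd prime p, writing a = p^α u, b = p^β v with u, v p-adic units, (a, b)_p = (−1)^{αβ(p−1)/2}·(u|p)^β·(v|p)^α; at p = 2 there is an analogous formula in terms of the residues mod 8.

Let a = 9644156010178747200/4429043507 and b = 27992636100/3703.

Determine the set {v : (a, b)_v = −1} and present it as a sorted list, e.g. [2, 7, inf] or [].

[2, 7, 13, 17]

(a, b) ≡ (4199, 7) mod (ℚ^×)²; places V = {2, 3, 5, 7, 11, 13, 17, 19, 23, ∞}.
(a,b)_13: α=7, u≡8; β=4, v≡11 (mod 13); (8|13)=-1, (11|13)=-1; sign (−1)^0·-1^4·-1^7 = -1.
(a,b)_17: α=-1, u≡2; β=0, v≡6 (mod 17); (2|17)=+1, (6|17)=-1; sign (−1)^0·+1^0·-1^-1 = -1.
(a,b)_7: α=-2, u≡5; β=-1, v≡4 (mod 7); (5|7)=-1, (4|7)=+1; sign (−1)^0·-1^-1·+1^-2 = -1.
(a,b)_19: α=-1, u≡12; β=0, v≡11 (mod 19); (12|19)=-1, (11|19)=+1; sign (−1)^0·-1^0·+1^-1 = +1.
(a,b)_11: α=4, u≡6; β=2, v≡6 (mod 11); (6|11)=-1, (6|11)=-1; sign (−1)^0·-1^2·-1^4 = +1.
(a,b)_∞: sgn(4199)=+, sgn(7)=+, so +1.
(a,b)_2: α=6, β=2; u≡7, v≡7 (mod 8); ε(u)ε(v)=1·1, αω(v)=6·0, βω(u)=2·0; sum ≡ 1  ⇒  -1.
(a,b)_3: α=8, u≡2; β=4, v≡1 (mod 3); (2|3)=-1, (1|3)=+1; sign (−1)^0·-1^4·+1^8 = +1.
(a,b)_23: α=-4, u≡6; β=-2, v≡19 (mod 23); (6|23)=+1, (19|23)=-1; sign (−1)^0·+1^-2·-1^-4 = +1.
(a,b)_5: α=2, u≡4; β=2, v≡3 (mod 5); (4|5)=+1, (3|5)=-1; sign (−1)^0·+1^2·-1^2 = +1.
|Ram(4199, 7)| = 4, even; anisotropic at {2, 7, 13, 17}.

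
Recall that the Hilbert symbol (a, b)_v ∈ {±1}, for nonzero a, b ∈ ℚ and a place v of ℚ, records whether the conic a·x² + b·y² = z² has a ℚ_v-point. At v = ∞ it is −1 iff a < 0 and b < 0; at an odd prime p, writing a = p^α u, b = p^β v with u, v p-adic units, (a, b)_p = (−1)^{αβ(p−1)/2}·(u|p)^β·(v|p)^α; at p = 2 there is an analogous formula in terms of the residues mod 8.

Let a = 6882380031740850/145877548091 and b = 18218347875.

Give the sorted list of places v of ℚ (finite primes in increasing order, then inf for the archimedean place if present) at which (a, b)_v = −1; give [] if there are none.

Mod squares: a ≡ 6006, b ≡ 35. Check v ∈ {∞, 2, 3, 5, 7, 11, 13, 17, 19, 29}.
v=13: a=13^3·(≡8), b=13^4·(≡4) mod 13; (8|13)=-1, (4|13)=+1; (−1)^{3·4·6}·(-1)^4·(+1)^3 = +1.
v=17: a=17^4·(≡5), b=17^0·(≡1) mod 17; (5|17)=-1, (1|17)=+1; (−1)^{4·0·8}·(-1)^0·(+1)^4 = +1.
v=3: a=3^7·(≡1), b=3^6·(≡2) mod 3; (1|3)=+1, (2|3)=-1; (−1)^{7·6·1}·(+1)^6·(-1)^7 = -1.
v=11: a=11^-3·(≡6), b=11^0·(≡2) mod 11; (6|11)=-1, (2|11)=-1; (−1)^{-3·0·5}·(-1)^0·(-1)^-3 = -1.
v=7: a=7^3·(≡1), b=7^1·(≡6) mod 7; (1|7)=+1, (6|7)=-1; (−1)^{3·1·3}·(+1)^1·(-1)^3 = +1.
v=29: a=29^-2·(≡8), b=29^0·(≡7) mod 29; (8|29)=-1, (7|29)=+1; (−1)^{-2·0·14}·(-1)^0·(+1)^-2 = +1.
v=2: v_2(a)=1, v_2(b)=0; units ≡ 3, 3 (mod 8); ε·ε+αω+βω = 1·1+1·1+0·1 ≡ 0  ⇒  (a,b)_2 = +1.
v=∞: 6006 > 0 and 35 > 0  ⇒  (a,b)_∞ = +1.
v=19: a=19^-4·(≡2), b=19^0·(≡9) mod 19; (2|19)=-1, (9|19)=+1; (−1)^{-4·0·9}·(-1)^0·(+1)^-4 = +1.
v=5: a=5^2·(≡4), b=5^3·(≡3) mod 5; (4|5)=+1, (3|5)=-1; (−1)^{2·3·2}·(+1)^3·(-1)^2 = +1.
Ram(6006, 35) = {3, 11}; no ℚ_3-point on the conic.

[3, 11]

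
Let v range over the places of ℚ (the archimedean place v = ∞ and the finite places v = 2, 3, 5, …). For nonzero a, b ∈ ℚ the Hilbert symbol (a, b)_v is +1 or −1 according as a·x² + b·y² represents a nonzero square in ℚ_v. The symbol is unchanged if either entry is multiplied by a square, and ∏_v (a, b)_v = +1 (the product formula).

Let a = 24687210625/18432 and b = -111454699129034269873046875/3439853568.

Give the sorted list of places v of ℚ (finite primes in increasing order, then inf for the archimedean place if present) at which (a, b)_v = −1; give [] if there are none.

(a, b) ≡ (4466, -14630) mod (ℚ^×)²; places V = {2, 3, 5, 7, 11, 19, 29, ∞}.
(a,b)_7: α=3, u≡4; β=7, v≡3 (mod 7); (4|7)=+1, (3|7)=-1; sign (−1)^1·+1^7·-1^3 = +1.
(a,b)_∞: sgn(4466)=+, sgn(-14630)=−, so +1.
(a,b)_11: α=1, u≡8; β=3, v≡5 (mod 11); (8|11)=-1, (5|11)=+1; sign (−1)^1·-1^3·+1^1 = +1.
(a,b)_2: α=-11, β=-19; u≡1, v≡5 (mod 8); ε(u)ε(v)=0·0, αω(v)=-11·1, βω(u)=-19·0; sum ≡ 1  ⇒  -1.
(a,b)_3: α=-2, u≡2; β=-8, v≡1 (mod 3); (2|3)=-1, (1|3)=+1; sign (−1)^0·-1^-8·+1^-2 = +1.
(a,b)_5: α=4, u≡1; β=11, v≡1 (mod 5); (1|5)=+1, (1|5)=+1; sign (−1)^0·+1^11·+1^4 = +1.
(a,b)_29: α=1, u≡6; β=2, v≡19 (mod 29); (6|29)=+1, (19|29)=-1; sign (−1)^0·+1^2·-1^1 = -1.
(a,b)_19: α=2, u≡4; β=5, v≡11 (mod 19); (4|19)=+1, (11|19)=+1; sign (−1)^0·+1^5·+1^2 = +1.
(4466, -14630 / ℚ) ramifies at {2, 29}: a division algebra.

[2, 29]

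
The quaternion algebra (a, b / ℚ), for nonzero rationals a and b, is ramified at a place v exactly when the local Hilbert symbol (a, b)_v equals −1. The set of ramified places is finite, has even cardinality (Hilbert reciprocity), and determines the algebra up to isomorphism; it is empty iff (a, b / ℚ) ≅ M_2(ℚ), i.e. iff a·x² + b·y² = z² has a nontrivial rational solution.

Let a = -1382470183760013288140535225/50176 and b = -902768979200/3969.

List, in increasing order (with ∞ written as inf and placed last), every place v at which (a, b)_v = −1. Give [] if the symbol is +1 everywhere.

[2, 11, 17, 29, 37, inf]

(a, b) ≡ (-3812369, -103037) mod (ℚ^×)²; places V = {2, 3, 5, 7, 11, 17, 19, 29, 37, ∞}.
(a,b)_19: α=3, u≡14; β=1, v≡7 (mod 19); (14|19)=-1, (7|19)=+1; sign (−1)^1·-1^1·+1^3 = +1.
(a,b)_∞: sgn(-3812369)=−, sgn(-103037)=−, so -1.
(a,b)_17: α=3, u≡3; β=1, v≡4 (mod 17); (3|17)=-1, (4|17)=+1; sign (−1)^0·-1^1·+1^3 = -1.
(a,b)_29: α=3, u≡9; β=1, v≡15 (mod 29); (9|29)=+1, (15|29)=-1; sign (−1)^0·+1^1·-1^3 = -1.
(a,b)_5: α=2, u≡1; β=2, v≡3 (mod 5); (1|5)=+1, (3|5)=-1; sign (−1)^0·+1^2·-1^2 = +1.
(a,b)_7: α=-2, u≡6; β=-2, v≡6 (mod 7); (6|7)=-1, (6|7)=-1; sign (−1)^0·-1^-2·-1^-2 = +1.
(a,b)_11: α=3, u≡5; β=1, v≡3 (mod 11); (5|11)=+1, (3|11)=+1; sign (−1)^1·+1^1·+1^3 = -1.
(a,b)_3: α=6, u≡1; β=-4, v≡1 (mod 3); (1|3)=+1, (1|3)=+1; sign (−1)^0·+1^-4·+1^6 = +1.
(a,b)_2: α=-10, β=8; u≡7, v≡3 (mod 8); ε(u)ε(v)=1·1, αω(v)=-10·1, βω(u)=8·0; sum ≡ 1  ⇒  -1.
(a,b)_37: α=5, u≡24; β=2, v≡14 (mod 37); (24|37)=-1, (14|37)=-1; sign (−1)^0·-1^2·-1^5 = -1.
(-3812369, -103037 / ℚ) ramifies at {2, 11, 17, 29, 37, ∞}: a division algebra.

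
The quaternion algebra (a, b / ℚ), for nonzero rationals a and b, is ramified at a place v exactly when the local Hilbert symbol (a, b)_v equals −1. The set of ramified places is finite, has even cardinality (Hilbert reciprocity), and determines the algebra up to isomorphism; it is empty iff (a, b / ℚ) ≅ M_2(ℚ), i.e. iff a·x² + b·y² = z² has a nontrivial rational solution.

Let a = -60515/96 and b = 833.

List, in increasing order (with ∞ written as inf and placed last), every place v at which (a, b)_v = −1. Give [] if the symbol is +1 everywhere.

Mod squares: a ≡ -7410, b ≡ 17. Check v ∈ {∞, 2, 3, 5, 7, 13, 17, 19}.
v=7: a=7^2·(≡5), b=7^2·(≡3) mod 7; (5|7)=-1, (3|7)=-1; (−1)^{2·2·3}·(-1)^2·(-1)^2 = +1.
v=3: a=3^-1·(≡2), b=3^0·(≡2) mod 3; (2|3)=-1, (2|3)=-1; (−1)^{-1·0·1}·(-1)^0·(-1)^-1 = -1.
v=19: a=19^1·(≡7), b=19^0·(≡16) mod 19; (7|19)=+1, (16|19)=+1; (−1)^{1·0·9}·(+1)^0·(+1)^1 = +1.
v=17: a=17^0·(≡2), b=17^1·(≡15) mod 17; (2|17)=+1, (15|17)=+1; (−1)^{0·1·8}·(+1)^1·(+1)^0 = +1.
v=5: a=5^1·(≡2), b=5^0·(≡3) mod 5; (2|5)=-1, (3|5)=-1; (−1)^{1·0·2}·(-1)^0·(-1)^1 = -1.
v=2: v_2(a)=-5, v_2(b)=0; units ≡ 7, 1 (mod 8); ε·ε+αω+βω = 1·0+-5·0+0·0 ≡ 0  ⇒  (a,b)_2 = +1.
v=13: a=13^1·(≡5), b=13^0·(≡1) mod 13; (5|13)=-1, (1|13)=+1; (−1)^{1·0·6}·(-1)^0·(+1)^1 = +1.
v=∞: -7410 < 0 and 17 > 0  ⇒  (a,b)_∞ = +1.
|Ram(-7410, 17)| = 2, even; anisotropic at {3, 5}.

[3, 5]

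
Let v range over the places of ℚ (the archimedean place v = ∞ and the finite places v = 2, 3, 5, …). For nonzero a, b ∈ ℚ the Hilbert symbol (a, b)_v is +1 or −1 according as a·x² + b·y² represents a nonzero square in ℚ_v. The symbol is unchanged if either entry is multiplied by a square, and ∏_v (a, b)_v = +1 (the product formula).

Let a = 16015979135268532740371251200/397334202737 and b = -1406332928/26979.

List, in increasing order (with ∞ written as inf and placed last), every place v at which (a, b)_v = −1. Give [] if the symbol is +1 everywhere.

Mod squares: a ≡ 51051, b ≡ -7293. Check v ∈ {∞, 2, 3, 5, 7, 11, 13, 17, 19, 23}.
v=3: a=3^1·(≡1), b=3^-1·(≡2) mod 3; (1|3)=+1, (2|3)=-1; (−1)^{1·-1·1}·(+1)^-1·(-1)^1 = +1.
v=11: a=11^7·(≡8), b=11^1·(≡6) mod 11; (8|11)=-1, (6|11)=-1; (−1)^{7·1·5}·(-1)^1·(-1)^7 = -1.
v=7: a=7^7·(≡6), b=7^4·(≡4) mod 7; (6|7)=-1, (4|7)=+1; (−1)^{7·4·3}·(-1)^4·(+1)^7 = +1.
v=∞: 51051 > 0 and -7293 < 0  ⇒  (a,b)_∞ = +1.
v=13: a=13^3·(≡1), b=13^1·(≡11) mod 13; (1|13)=+1, (11|13)=-1; (−1)^{3·1·6}·(+1)^1·(-1)^3 = -1.
v=23: a=23^-4·(≡21), b=23^-2·(≡5) mod 23; (21|23)=-1, (5|23)=-1; (−1)^{-4·-2·11}·(-1)^-2·(-1)^-4 = +1.
v=2: v_2(a)=24, v_2(b)=12; units ≡ 3, 3 (mod 8); ε·ε+αω+βω = 1·1+24·1+12·1 ≡ 1  ⇒  (a,b)_2 = -1.
v=5: a=5^2·(≡4), b=5^0·(≡3) mod 5; (4|5)=+1, (3|5)=-1; (−1)^{2·0·2}·(+1)^0·(-1)^2 = +1.
v=17: a=17^-5·(≡5), b=17^-1·(≡16) mod 17; (5|17)=-1, (16|17)=+1; (−1)^{-5·-1·8}·(-1)^-1·(+1)^-5 = -1.
v=19: a=19^2·(≡9), b=19^0·(≡10) mod 19; (9|19)=+1, (10|19)=-1; (−1)^{2·0·9}·(+1)^0·(-1)^2 = +1.
Ram(51051, -7293) = {2, 11, 13, 17}; no ℚ_2-point on the conic.

[2, 11, 13, 17]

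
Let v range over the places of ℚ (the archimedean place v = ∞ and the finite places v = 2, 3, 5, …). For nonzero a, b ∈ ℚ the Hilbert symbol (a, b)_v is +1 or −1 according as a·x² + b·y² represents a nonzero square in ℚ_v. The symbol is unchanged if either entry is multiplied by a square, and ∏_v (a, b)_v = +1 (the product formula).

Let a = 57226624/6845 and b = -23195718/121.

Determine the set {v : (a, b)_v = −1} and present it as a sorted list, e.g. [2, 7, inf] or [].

[2, 5, 13, 17]

Mod squares: a ≡ 15470, b ≡ -182. Check v ∈ {∞, 2, 3, 5, 7, 11, 13, 17, 37}.
v=∞: 15470 > 0 and -182 < 0  ⇒  (a,b)_∞ = +1.
v=17: a=17^3·(≡8), b=17^2·(≡6) mod 17; (8|17)=+1, (6|17)=-1; (−1)^{3·2·8}·(+1)^2·(-1)^3 = -1.
v=37: a=37^-2·(≡26), b=37^0·(≡10) mod 37; (26|37)=+1, (10|37)=+1; (−1)^{-2·0·18}·(+1)^0·(+1)^-2 = +1.
v=7: a=7^1·(≡5), b=7^3·(≡4) mod 7; (5|7)=-1, (4|7)=+1; (−1)^{1·3·3}·(-1)^3·(+1)^1 = +1.
v=5: a=5^-1·(≡1), b=5^0·(≡2) mod 5; (1|5)=+1, (2|5)=-1; (−1)^{-1·0·2}·(+1)^0·(-1)^-1 = -1.
v=2: v_2(a)=7, v_2(b)=1; units ≡ 7, 5 (mod 8); ε·ε+αω+βω = 1·0+7·1+1·0 ≡ 1  ⇒  (a,b)_2 = -1.
v=13: a=13^1·(≡2), b=13^1·(≡4) mod 13; (2|13)=-1, (4|13)=+1; (−1)^{1·1·6}·(-1)^1·(+1)^1 = -1.
v=11: a=11^0·(≡5), b=11^-2·(≡4) mod 11; (5|11)=+1, (4|11)=+1; (−1)^{0·-2·5}·(+1)^-2·(+1)^0 = +1.
v=3: a=3^0·(≡2), b=3^2·(≡1) mod 3; (2|3)=-1, (1|3)=+1; (−1)^{0·2·1}·(-1)^2·(+1)^0 = +1.
(15470, -182 / ℚ) ramifies at {2, 5, 13, 17}: a division algebra.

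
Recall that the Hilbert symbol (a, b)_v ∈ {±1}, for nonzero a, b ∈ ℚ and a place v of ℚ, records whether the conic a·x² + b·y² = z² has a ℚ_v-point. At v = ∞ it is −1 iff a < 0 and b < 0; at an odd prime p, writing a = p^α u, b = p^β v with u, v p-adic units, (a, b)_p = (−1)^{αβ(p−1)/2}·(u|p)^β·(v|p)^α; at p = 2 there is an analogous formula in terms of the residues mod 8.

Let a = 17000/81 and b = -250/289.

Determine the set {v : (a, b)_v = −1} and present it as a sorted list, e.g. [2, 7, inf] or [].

(a, b) ≡ (170, -10) mod (ℚ^×)²; places V = {2, 3, 5, 17, ∞}.
(a,b)_17: α=1, u≡5; β=-2, v≡5 (mod 17); (5|17)=-1, (5|17)=-1; sign (−1)^0·-1^-2·-1^1 = -1.
(a,b)_5: α=3, u≡1; β=3, v≡2 (mod 5); (1|5)=+1, (2|5)=-1; sign (−1)^0·+1^3·-1^3 = -1.
(a,b)_∞: sgn(170)=+, sgn(-10)=−, so +1.
(a,b)_3: α=-4, u≡2; β=0, v≡2 (mod 3); (2|3)=-1, (2|3)=-1; sign (−1)^0·-1^0·-1^-4 = +1.
(a,b)_2: α=3, β=1; u≡5, v≡3 (mod 8); ε(u)ε(v)=0·1, αω(v)=3·1, βω(u)=1·1; sum ≡ 0  ⇒  +1.
|Ram(170, -10)| = 2, even; anisotropic at {5, 17}.

[5, 17]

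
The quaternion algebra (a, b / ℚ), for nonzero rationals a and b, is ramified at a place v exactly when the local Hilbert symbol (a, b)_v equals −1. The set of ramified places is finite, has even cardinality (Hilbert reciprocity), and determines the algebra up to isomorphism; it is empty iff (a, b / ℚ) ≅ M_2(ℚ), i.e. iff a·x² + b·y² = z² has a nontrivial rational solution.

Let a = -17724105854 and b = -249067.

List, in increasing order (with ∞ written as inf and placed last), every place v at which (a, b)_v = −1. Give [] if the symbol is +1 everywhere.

[2, 7, 17, inf]

(a, b) ≡ (-14, -5083) mod (ℚ^×)²; places V = {2, 7, 13, 17, 23, ∞}.
(a,b)_17: α=2, u≡12; β=1, v≡3 (mod 17); (12|17)=-1, (3|17)=-1; sign (−1)^0·-1^1·-1^2 = -1.
(a,b)_2: α=1, β=0; u≡1, v≡5 (mod 8); ε(u)ε(v)=0·0, αω(v)=1·1, βω(u)=0·0; sum ≡ 1  ⇒  -1.
(a,b)_7: α=3, u≡5; β=2, v≡6 (mod 7); (5|7)=-1, (6|7)=-1; sign (−1)^0·-1^2·-1^3 = -1.
(a,b)_23: α=2, u≡2; β=1, v≡4 (mod 23); (2|23)=+1, (4|23)=+1; sign (−1)^0·+1^1·+1^2 = +1.
(a,b)_13: α=2, u≡3; β=1, v≡3 (mod 13); (3|13)=+1, (3|13)=+1; sign (−1)^0·+1^1·+1^2 = +1.
(a,b)_∞: sgn(-14)=−, sgn(-5083)=−, so -1.
(-14, -5083 / ℚ) ramifies at {2, 7, 17, ∞}: a division algebra.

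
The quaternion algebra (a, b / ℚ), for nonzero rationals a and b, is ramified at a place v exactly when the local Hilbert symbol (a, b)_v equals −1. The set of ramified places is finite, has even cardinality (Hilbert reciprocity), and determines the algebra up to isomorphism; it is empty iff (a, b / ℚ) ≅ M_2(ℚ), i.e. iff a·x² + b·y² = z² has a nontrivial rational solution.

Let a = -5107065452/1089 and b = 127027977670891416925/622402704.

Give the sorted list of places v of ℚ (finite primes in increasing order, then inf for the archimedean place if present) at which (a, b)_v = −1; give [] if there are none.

[37, 43]

(a, b) ≡ (-1763, 37) mod (ℚ^×)²; places V = {2, 3, 5, 7, 11, 13, 19, 23, 37, 41, 43, ∞}.
(a,b)_23: α=2, u≡2; β=2, v≡11 (mod 23); (2|23)=+1, (11|23)=-1; sign (−1)^0·+1^2·-1^2 = +1.
(a,b)_37: α=2, u≡8; β=3, v≡28 (mod 37); (8|37)=-1, (28|37)=+1; sign (−1)^0·-1^3·+1^2 = -1.
(a,b)_43: α=1, u≡34; β=2, v≡12 (mod 43); (34|43)=-1, (12|43)=-1; sign (−1)^0·-1^2·-1^1 = -1.
(a,b)_7: α=0, u≡2; β=-2, v≡1 (mod 7); (2|7)=+1, (1|7)=+1; sign (−1)^0·+1^-2·+1^0 = +1.
(a,b)_13: α=0, u≡7; β=2, v≡8 (mod 13); (7|13)=-1, (8|13)=-1; sign (−1)^0·-1^2·-1^0 = +1.
(a,b)_5: α=0, u≡2; β=2, v≡3 (mod 5); (2|5)=-1, (3|5)=-1; sign (−1)^0·-1^2·-1^0 = +1.
(a,b)_∞: sgn(-1763)=−, sgn(37)=+, so +1.
(a,b)_3: α=-2, u≡1; β=-8, v≡1 (mod 3); (1|3)=+1, (1|3)=+1; sign (−1)^0·+1^-8·+1^-2 = +1.
(a,b)_41: α=1, u≡8; β=2, v≡23 (mod 41); (8|41)=+1, (23|41)=+1; sign (−1)^0·+1^2·+1^1 = +1.
(a,b)_11: α=-2, u≡8; β=-2, v≡9 (mod 11); (8|11)=-1, (9|11)=+1; sign (−1)^0·-1^-2·+1^-2 = +1.
(a,b)_19: α=0, u≡11; β=2, v≡13 (mod 19); (11|19)=+1, (13|19)=-1; sign (−1)^0·+1^2·-1^0 = +1.
(a,b)_2: α=2, β=-4; u≡5, v≡5 (mod 8); ε(u)ε(v)=0·0, αω(v)=2·1, βω(u)=-4·1; sum ≡ 0  ⇒  +1.
|Ram(-1763, 37)| = 2, even; anisotropic at {37, 43}.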